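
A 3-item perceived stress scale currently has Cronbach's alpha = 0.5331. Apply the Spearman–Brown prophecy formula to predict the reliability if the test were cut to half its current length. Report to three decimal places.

Length factor m = 1/2
α' = m·α / (1 − (1−m)·α)
   = 1/2 × 0.5331 / (1 − (1 − 1/2) × 0.5331)
   = 0.2666 / 0.7334 = 0.363

predicted reliability = 0.363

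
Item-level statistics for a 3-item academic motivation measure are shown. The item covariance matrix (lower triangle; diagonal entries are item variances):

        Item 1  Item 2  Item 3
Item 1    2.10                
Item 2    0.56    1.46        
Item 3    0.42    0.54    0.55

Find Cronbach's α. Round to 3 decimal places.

α = 0.638

Σσᵢ² = 2.10 + 1.46 + 0.55 = 4.11
Sum of off-diagonal covariances = 1.52
σ²_total = 4.11 + 2 × 1.52 = 7.15
α = (k/(k−1))·(1 − Σσᵢ²/σ²_total) = (3/2)·(1 − 4.11/7.15) = 0.638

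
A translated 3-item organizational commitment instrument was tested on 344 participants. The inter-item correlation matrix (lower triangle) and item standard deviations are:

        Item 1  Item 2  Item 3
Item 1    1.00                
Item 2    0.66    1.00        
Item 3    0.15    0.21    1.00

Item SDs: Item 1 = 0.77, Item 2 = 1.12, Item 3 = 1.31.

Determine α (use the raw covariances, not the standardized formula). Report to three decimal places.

α = 0.549

Σσ²ᵢ = 0.77² + 1.12² + 1.31² = 3.5634
Covariances σ_ij = r_ij · s_i · s_j:
  σ(Item 1,Item 2) = 0.66 × 0.77 × 1.12 = 0.5692
  σ(Item 1,Item 3) = 0.15 × 0.77 × 1.31 = 0.1513
  σ(Item 2,Item 3) = 0.21 × 1.12 × 1.31 = 0.3081
σ²_T = Σσ²ᵢ + 2·Σσ_ij = 3.5634 + 2 × 1.0286 = 5.6206
α = (3/2)·(1 − 3.5634/5.6206) = 0.549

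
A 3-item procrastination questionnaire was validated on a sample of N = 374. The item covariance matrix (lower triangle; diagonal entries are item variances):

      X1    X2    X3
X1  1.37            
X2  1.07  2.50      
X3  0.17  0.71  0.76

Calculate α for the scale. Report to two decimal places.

sum of item variances = 1.37 + 2.50 + 0.76 = 4.63
Sum of off-diagonal covariances = 1.95
Var(T) = 4.63 + 2 × 1.95 = 8.53
α = (k/(k−1))·(1 − sum of item variances/Var(T)) = (3/2)·(1 − 4.63/8.53) = 0.69

α = 0.69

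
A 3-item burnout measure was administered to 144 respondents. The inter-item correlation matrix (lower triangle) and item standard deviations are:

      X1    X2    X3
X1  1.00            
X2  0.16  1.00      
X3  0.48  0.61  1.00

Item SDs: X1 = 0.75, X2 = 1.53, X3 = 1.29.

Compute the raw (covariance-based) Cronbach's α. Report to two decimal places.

Σσ²ᵢ = 0.75² + 1.53² + 1.29² = 4.5675
Covariances σ_ij = r_ij · s_i · s_j:
  σ(X1,X2) = 0.16 × 0.75 × 1.53 = 0.1836
  σ(X1,X3) = 0.48 × 0.75 × 1.29 = 0.4644
  σ(X2,X3) = 0.61 × 1.53 × 1.29 = 1.2040
σ²_T = Σσ²ᵢ + 2·Σσ_ij = 4.5675 + 2 × 1.8520 = 8.2715
α = (3/2)·(1 − 4.5675/8.2715) = 0.67

Cronbach's α = 0.67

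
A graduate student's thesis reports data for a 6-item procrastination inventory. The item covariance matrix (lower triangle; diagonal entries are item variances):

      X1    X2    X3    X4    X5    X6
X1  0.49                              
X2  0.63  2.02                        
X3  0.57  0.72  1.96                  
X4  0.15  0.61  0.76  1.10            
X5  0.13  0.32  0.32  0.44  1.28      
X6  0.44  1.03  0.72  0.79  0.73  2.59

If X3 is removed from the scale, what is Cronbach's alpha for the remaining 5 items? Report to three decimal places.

α = 0.731

Remaining items: X1, X2, X4, X5, X6 (k = 5).
Σσᵢ² = 0.49 + 2.02 + 1.10 + 1.28 + 2.59 = 7.48
σ²_T = 7.48 + 2 × 5.27 = 18.02
α (item deleted) = (5/4)·(1 − 7.48/18.02) = 0.731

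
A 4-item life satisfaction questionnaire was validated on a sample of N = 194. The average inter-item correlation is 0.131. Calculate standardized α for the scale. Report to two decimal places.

standardized α = 0.38

Standardized α = k·r̄ / (1 + (k−1)·r̄) = 4 × 0.131 / (1 + 3 × 0.131)
  = 0.5240 / 1.3930 = 0.38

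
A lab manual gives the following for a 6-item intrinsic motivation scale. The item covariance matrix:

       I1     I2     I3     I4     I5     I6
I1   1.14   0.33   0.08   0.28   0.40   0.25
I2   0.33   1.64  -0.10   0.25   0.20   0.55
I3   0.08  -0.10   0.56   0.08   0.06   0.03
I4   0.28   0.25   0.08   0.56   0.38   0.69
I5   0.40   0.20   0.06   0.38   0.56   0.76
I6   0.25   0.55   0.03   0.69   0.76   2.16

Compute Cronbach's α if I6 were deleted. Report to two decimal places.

Cronbach's α = 0.58

Remaining items: I1, I2, I3, I4, I5 (k = 5).
ΣVar(i) = 1.14 + 1.64 + 0.56 + 0.56 + 0.56 = 4.46
σ²_total = 4.46 + 2 × 1.96 = 8.38
α (item deleted) = (5/4)·(1 − 4.46/8.38) = 0.58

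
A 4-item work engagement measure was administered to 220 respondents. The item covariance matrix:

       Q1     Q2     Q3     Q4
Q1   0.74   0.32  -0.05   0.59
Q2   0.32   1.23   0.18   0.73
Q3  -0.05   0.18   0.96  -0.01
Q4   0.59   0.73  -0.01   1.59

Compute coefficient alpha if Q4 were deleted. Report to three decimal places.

Remaining items: Q1, Q2, Q3 (k = 3).
ΣVar(i) = 0.74 + 1.23 + 0.96 = 2.93
Var(T) = 2.93 + 2 × 0.45 = 3.83
α (item deleted) = (3/2)·(1 − 2.93/3.83) = 0.352

α = 0.352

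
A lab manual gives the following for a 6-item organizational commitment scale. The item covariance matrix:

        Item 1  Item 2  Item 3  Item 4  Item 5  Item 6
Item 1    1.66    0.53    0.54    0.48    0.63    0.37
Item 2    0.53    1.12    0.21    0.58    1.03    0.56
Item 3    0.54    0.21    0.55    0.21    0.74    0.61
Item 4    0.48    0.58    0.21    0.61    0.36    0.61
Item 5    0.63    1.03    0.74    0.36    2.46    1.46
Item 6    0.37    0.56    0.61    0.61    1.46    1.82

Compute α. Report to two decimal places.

Σσᵢ² = 1.66 + 1.12 + 0.55 + 0.61 + 2.46 + 1.82 = 8.22
Sum of off-diagonal covariances = 8.92
Var(T) = 8.22 + 2 × 8.92 = 26.06
α = (k/(k−1))·(1 − Σσᵢ²/Var(T)) = (6/5)·(1 − 8.22/26.06) = 0.82

α = 0.82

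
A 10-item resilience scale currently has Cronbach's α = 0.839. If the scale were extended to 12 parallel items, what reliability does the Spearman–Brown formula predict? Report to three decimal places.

Length factor m = 12/10 = 1.2000
α' = m·α / (1 + (m−1)·α)
   = 12/10 × 0.839 / (1 + (12/10 − 1) × 0.839)
   = 1.0068 / 1.1678 = 0.862

predicted reliability = 0.862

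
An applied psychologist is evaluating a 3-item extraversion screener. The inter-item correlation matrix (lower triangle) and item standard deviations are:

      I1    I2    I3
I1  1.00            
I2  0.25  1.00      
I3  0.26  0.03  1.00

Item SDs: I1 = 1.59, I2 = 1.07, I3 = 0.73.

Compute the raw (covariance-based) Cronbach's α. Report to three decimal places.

Cronbach's α = 0.395

Σσ²ᵢ = 1.59² + 1.07² + 0.73² = 4.2059
Covariances σ_ij = r_ij · s_i · s_j:
  σ(I1,I2) = 0.25 × 1.59 × 1.07 = 0.4253
  σ(I1,I3) = 0.26 × 1.59 × 0.73 = 0.3018
  σ(I2,I3) = 0.03 × 1.07 × 0.73 = 0.0234
σ²_T = Σσ²ᵢ + 2·Σσ_ij = 4.2059 + 2 × 0.7505 = 5.7069
α = (3/2)·(1 − 4.2059/5.7069) = 0.395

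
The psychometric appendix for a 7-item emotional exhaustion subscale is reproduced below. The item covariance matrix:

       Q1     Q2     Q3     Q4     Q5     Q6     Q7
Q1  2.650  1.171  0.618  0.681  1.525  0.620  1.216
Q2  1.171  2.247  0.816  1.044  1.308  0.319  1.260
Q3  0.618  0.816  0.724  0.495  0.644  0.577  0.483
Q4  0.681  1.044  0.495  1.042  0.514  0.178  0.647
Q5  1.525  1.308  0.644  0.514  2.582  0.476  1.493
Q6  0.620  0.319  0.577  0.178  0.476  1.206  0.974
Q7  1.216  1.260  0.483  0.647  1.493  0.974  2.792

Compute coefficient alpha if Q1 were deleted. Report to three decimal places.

Remaining items: Q2, Q3, Q4, Q5, Q6, Q7 (k = 6).
Σσᵢ² = 2.247 + 0.724 + 1.042 + 2.582 + 1.206 + 2.792 = 10.593
σ²_T = 10.593 + 2 × 11.228 = 33.049
α (item deleted) = (6/5)·(1 − 10.593/33.049) = 0.815

α = 0.815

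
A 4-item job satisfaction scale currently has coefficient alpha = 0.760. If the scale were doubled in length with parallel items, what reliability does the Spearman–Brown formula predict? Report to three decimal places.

Length factor m = 2
α' = m·α / (1 + (m−1)·α)
   = 2 × 0.760 / (1 + (2 − 1) × 0.760)
   = 1.5200 / 1.7600 = 0.864

predicted reliability = 0.864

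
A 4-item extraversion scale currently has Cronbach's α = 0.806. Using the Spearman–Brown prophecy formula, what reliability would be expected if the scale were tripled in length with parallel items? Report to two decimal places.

Length factor m = 3
α' = m·α / (1 + (m−1)·α)
   = 3 × 0.806 / (1 + (3 − 1) × 0.806)
   = 2.4180 / 2.6120 = 0.93

predicted reliability = 0.93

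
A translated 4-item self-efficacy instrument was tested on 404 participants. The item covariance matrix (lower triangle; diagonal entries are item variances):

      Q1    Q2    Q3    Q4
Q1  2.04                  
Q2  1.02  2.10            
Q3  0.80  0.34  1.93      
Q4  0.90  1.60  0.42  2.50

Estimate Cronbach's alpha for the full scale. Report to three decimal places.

Cronbach's alpha = 0.723

ΣVar(i) = 2.04 + 2.10 + 1.93 + 2.50 = 8.57
Σ_{i<j} σ_ij = 5.08
Var(T) = 8.57 + 2 × 5.08 = 18.73
α = (k/(k−1))·(1 − ΣVar(i)/Var(T)) = (4/3)·(1 − 8.57/18.73) = 0.723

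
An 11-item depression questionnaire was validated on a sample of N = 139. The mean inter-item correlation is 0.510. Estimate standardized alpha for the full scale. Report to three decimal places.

α = 0.920

Standardized α = k·r̄ / (1 + (k−1)·r̄) = 11 × 0.510 / (1 + 10 × 0.510)
  = 5.6100 / 6.1000 = 0.920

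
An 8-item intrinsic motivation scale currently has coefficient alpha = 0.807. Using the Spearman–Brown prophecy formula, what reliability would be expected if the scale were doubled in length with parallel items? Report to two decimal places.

predicted reliability = 0.89

Length factor m = 2
α' = m·α / (1 + (m−1)·α)
   = 2 × 0.807 / (1 + (2 − 1) × 0.807)
   = 1.6140 / 1.8070 = 0.89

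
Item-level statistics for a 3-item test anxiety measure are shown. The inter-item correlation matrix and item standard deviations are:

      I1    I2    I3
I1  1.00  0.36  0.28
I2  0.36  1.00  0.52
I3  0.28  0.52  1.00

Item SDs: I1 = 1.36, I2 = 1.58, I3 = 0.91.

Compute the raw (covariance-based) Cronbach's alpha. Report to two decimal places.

Σσ²ᵢ = 1.36² + 1.58² + 0.91² = 5.1741
Covariances σ_ij = r_ij · s_i · s_j:
  σ(I1,I2) = 0.36 × 1.36 × 1.58 = 0.7736
  σ(I1,I3) = 0.28 × 1.36 × 0.91 = 0.3465
  σ(I2,I3) = 0.52 × 1.58 × 0.91 = 0.7477
σ²_T = Σσ²ᵢ + 2·Σσ_ij = 5.1741 + 2 × 1.8678 = 8.9097
α = (3/2)·(1 − 5.1741/8.9097) = 0.63

Cronbach's alpha = 0.63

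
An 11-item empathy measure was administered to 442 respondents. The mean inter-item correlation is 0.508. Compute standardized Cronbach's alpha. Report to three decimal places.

α = 0.919

Standardized α = k·r̄ / (1 + (k−1)·r̄) = 11 × 0.508 / (1 + 10 × 0.508)
  = 5.5880 / 6.0800 = 0.919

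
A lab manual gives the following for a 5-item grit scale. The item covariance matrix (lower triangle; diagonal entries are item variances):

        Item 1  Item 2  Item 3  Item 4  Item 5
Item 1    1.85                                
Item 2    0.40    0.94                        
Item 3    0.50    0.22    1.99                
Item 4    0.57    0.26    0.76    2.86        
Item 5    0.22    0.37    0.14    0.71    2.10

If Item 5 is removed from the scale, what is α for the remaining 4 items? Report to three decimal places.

Remaining items: Item 1, Item 2, Item 3, Item 4 (k = 4).
Σσᵢ² = 1.85 + 0.94 + 1.99 + 2.86 = 7.64
total variance = 7.64 + 2 × 2.71 = 13.06
α (item deleted) = (4/3)·(1 − 7.64/13.06) = 0.553

α = 0.553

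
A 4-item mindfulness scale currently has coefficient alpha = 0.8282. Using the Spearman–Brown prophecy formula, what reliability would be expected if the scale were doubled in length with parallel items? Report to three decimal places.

predicted reliability = 0.906

Length factor m = 2
α' = m·α / (1 + (m−1)·α)
   = 2 × 0.8282 / (1 + (2 − 1) × 0.8282)
   = 1.6564 / 1.8282 = 0.906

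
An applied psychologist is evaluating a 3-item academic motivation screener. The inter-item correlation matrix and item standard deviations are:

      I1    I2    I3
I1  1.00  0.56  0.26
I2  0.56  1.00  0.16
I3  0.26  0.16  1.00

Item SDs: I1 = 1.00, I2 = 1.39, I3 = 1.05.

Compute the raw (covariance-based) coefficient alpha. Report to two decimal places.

coefficient alpha = 0.58

Σσ²ᵢ = 1.00² + 1.39² + 1.05² = 4.0346
Covariances σ_ij = r_ij · s_i · s_j:
  σ(I1,I2) = 0.56 × 1.00 × 1.39 = 0.7784
  σ(I1,I3) = 0.26 × 1.00 × 1.05 = 0.2730
  σ(I2,I3) = 0.16 × 1.39 × 1.05 = 0.2335
σ²_T = Σσ²ᵢ + 2·Σσ_ij = 4.0346 + 2 × 1.2849 = 6.6044
α = (3/2)·(1 − 4.0346/6.6044) = 0.58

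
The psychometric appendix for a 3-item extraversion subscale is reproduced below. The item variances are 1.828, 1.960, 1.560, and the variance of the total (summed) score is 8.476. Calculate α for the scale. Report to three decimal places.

ΣVar(i) = 1.828 + 1.960 + 1.560 = 5.348
α = (k/(k−1))·(1 − ΣVar(i)/total variance) = (3/2)·(1 − 5.348/8.476) = 0.554

α = 0.554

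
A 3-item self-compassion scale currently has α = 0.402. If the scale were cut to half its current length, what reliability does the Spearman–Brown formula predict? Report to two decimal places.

Length factor m = 1/2
α' = m·α / (1 − (1−m)·α)
   = 1/2 × 0.402 / (1 − (1 − 1/2) × 0.402)
   = 0.2010 / 0.7990 = 0.25

predicted reliability = 0.25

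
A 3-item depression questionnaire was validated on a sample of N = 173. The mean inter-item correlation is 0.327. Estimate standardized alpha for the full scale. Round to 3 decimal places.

Standardized α = k·r̄ / (1 + (k−1)·r̄) = 3 × 0.327 / (1 + 2 × 0.327)
  = 0.9810 / 1.6540 = 0.593

α = 0.593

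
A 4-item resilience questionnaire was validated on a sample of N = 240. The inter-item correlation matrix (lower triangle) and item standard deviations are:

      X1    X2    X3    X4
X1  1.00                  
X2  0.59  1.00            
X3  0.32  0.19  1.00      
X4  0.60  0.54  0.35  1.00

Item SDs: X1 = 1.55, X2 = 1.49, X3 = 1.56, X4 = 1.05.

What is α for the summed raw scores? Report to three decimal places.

α = 0.732

Σσ²ᵢ = 1.55² + 1.49² + 1.56² + 1.05² = 8.1587
Covariances σ_ij = r_ij · s_i · s_j:
  σ(X1,X2) = 0.59 × 1.55 × 1.49 = 1.3626
  σ(X1,X3) = 0.32 × 1.55 × 1.56 = 0.7738
  σ(X1,X4) = 0.60 × 1.55 × 1.05 = 0.9765
  σ(X2,X3) = 0.19 × 1.49 × 1.56 = 0.4416
  σ(X2,X4) = 0.54 × 1.49 × 1.05 = 0.8448
  σ(X3,X4) = 0.35 × 1.56 × 1.05 = 0.5733
σ²_T = Σσ²ᵢ + 2·Σσ_ij = 8.1587 + 2 × 4.9726 = 18.1039
α = (4/3)·(1 − 8.1587/18.1039) = 0.732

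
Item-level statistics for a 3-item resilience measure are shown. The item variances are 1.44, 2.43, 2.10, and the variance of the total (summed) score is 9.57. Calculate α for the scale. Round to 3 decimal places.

Σσᵢ² = 1.44 + 2.43 + 2.10 = 5.97
α = (k/(k−1))·(1 − Σσᵢ²/σ²_T) = (3/2)·(1 − 5.97/9.57) = 0.564

α = 0.564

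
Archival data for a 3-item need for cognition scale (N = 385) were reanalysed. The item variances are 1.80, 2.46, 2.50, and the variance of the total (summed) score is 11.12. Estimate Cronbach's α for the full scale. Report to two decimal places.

Cronbach's α = 0.59

Σσᵢ² = 1.80 + 2.46 + 2.50 = 6.76
α = (k/(k−1))·(1 − Σσᵢ²/σ²_T) = (3/2)·(1 − 6.76/11.12) = 0.59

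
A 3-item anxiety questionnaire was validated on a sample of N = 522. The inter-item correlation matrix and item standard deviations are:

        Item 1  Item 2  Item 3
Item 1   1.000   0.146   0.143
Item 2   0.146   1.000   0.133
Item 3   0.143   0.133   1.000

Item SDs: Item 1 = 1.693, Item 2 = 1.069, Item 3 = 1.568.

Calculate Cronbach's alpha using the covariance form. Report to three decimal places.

Σσ²ᵢ = 1.693² + 1.069² + 1.568² = 6.4676
Covariances σ_ij = r_ij · s_i · s_j:
  σ(Item 1,Item 2) = 0.146 × 1.693 × 1.069 = 0.2642
  σ(Item 1,Item 3) = 0.143 × 1.693 × 1.568 = 0.3796
  σ(Item 2,Item 3) = 0.133 × 1.069 × 1.568 = 0.2229
σ²_T = Σσ²ᵢ + 2·Σσ_ij = 6.4676 + 2 × 0.8667 = 8.2010
α = (3/2)·(1 − 6.4676/8.2010) = 0.317

Cronbach's alpha = 0.317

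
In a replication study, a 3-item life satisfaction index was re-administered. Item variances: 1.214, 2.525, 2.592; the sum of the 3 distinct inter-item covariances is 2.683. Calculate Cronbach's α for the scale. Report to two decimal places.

α = 0.69

sum of item variances = 1.214 + 2.525 + 2.592 = 6.331
Sum of distinct covariances = 2.683
σ²_T = sum of item variances + 2·Σcov = 6.331 + 2 × 2.683 = 11.697
α = (3/2)·(1 − 6.331/11.697) = 0.69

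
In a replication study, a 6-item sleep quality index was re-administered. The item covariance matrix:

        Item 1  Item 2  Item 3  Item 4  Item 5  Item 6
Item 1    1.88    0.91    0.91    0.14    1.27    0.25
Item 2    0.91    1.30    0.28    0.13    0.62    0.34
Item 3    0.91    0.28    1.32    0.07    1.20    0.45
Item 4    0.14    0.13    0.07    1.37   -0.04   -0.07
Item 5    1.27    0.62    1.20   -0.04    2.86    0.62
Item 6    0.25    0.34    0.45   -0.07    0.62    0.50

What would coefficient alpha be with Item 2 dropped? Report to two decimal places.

coefficient alpha = 0.68

Remaining items: Item 1, Item 3, Item 4, Item 5, Item 6 (k = 5).
Σσ²ᵢ = 1.88 + 1.32 + 1.37 + 2.86 + 0.50 = 7.93
total variance = 7.93 + 2 × 4.80 = 17.53
α (item deleted) = (5/4)·(1 − 7.93/17.53) = 0.68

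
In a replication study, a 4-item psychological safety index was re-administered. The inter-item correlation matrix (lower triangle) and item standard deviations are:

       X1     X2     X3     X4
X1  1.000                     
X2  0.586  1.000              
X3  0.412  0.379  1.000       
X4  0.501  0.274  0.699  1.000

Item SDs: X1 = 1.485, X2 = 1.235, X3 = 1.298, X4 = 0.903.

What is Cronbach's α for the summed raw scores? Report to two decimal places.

Σσ²ᵢ = 1.485² + 1.235² + 1.298² + 0.903² = 6.2307
Covariances σ_ij = r_ij · s_i · s_j:
  σ(X1,X2) = 0.586 × 1.485 × 1.235 = 1.0747
  σ(X1,X3) = 0.412 × 1.485 × 1.298 = 0.7941
  σ(X1,X4) = 0.501 × 1.485 × 0.903 = 0.6718
  σ(X2,X3) = 0.379 × 1.235 × 1.298 = 0.6075
  σ(X2,X4) = 0.274 × 1.235 × 0.903 = 0.3056
  σ(X3,X4) = 0.699 × 1.298 × 0.903 = 0.8193
σ²_T = Σσ²ᵢ + 2·Σσ_ij = 6.2307 + 2 × 4.2730 = 14.7767
α = (4/3)·(1 − 6.2307/14.7767) = 0.77

α = 0.77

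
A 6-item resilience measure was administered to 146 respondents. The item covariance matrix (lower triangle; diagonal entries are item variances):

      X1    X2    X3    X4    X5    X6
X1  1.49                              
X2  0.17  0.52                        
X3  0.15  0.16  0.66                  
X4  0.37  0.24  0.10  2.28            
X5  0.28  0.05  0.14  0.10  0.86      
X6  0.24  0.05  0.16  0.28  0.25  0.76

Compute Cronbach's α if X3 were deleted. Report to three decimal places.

Cronbach's α = 0.509

Remaining items: X1, X2, X4, X5, X6 (k = 5).
ΣVar(i) = 1.49 + 0.52 + 2.28 + 0.86 + 0.76 = 5.91
σ²_T = 5.91 + 2 × 2.03 = 9.97
α (item deleted) = (5/4)·(1 − 5.91/9.97) = 0.509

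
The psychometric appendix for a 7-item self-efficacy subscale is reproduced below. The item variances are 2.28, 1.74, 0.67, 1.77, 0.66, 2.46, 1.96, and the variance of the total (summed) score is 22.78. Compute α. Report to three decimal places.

Σσᵢ² = 2.28 + 1.74 + 0.67 + 1.77 + 0.66 + 2.46 + 1.96 = 11.54
α = (k/(k−1))·(1 − Σσᵢ²/σ²_T) = (7/6)·(1 − 11.54/22.78) = 0.576

α = 0.576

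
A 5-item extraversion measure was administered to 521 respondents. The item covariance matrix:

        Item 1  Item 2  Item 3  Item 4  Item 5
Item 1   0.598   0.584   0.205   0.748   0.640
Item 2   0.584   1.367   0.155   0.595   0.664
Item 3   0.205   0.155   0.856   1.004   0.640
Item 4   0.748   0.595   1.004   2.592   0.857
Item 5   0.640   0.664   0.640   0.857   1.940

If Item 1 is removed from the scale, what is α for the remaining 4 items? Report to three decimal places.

α = 0.716

Remaining items: Item 2, Item 3, Item 4, Item 5 (k = 4).
sum of item variances = 1.367 + 0.856 + 2.592 + 1.940 = 6.755
σ²_total = 6.755 + 2 × 3.915 = 14.585
α (item deleted) = (4/3)·(1 − 6.755/14.585) = 0.716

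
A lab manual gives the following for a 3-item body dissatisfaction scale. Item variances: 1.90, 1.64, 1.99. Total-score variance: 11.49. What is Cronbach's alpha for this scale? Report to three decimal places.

α = 0.778

Σσ²ᵢ = 1.90 + 1.64 + 1.99 = 5.53
α = (k/(k−1))·(1 − Σσ²ᵢ/σ²_total) = (3/2)·(1 − 5.53/11.49) = 0.778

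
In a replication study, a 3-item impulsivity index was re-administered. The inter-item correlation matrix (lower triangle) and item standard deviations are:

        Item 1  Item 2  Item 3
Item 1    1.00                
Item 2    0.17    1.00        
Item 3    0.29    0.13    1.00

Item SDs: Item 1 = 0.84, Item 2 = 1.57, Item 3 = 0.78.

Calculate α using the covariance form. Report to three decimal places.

α = 0.349

Σσ²ᵢ = 0.84² + 1.57² + 0.78² = 3.7789
Covariances σ_ij = r_ij · s_i · s_j:
  σ(Item 1,Item 2) = 0.17 × 0.84 × 1.57 = 0.2242
  σ(Item 1,Item 3) = 0.29 × 0.84 × 0.78 = 0.1900
  σ(Item 2,Item 3) = 0.13 × 1.57 × 0.78 = 0.1592
σ²_T = Σσ²ᵢ + 2·Σσ_ij = 3.7789 + 2 × 0.5734 = 4.9257
α = (3/2)·(1 − 3.7789/4.9257) = 0.349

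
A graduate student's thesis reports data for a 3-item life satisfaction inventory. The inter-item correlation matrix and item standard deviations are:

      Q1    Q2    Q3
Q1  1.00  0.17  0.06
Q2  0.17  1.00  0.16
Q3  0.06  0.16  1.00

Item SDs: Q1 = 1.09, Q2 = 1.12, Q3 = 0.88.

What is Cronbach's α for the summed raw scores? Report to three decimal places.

Σσ²ᵢ = 1.09² + 1.12² + 0.88² = 3.2169
Covariances σ_ij = r_ij · s_i · s_j:
  σ(Q1,Q2) = 0.17 × 1.09 × 1.12 = 0.2075
  σ(Q1,Q3) = 0.06 × 1.09 × 0.88 = 0.0576
  σ(Q2,Q3) = 0.16 × 1.12 × 0.88 = 0.1577
σ²_T = Σσ²ᵢ + 2·Σσ_ij = 3.2169 + 2 × 0.4228 = 4.0625
α = (3/2)·(1 − 3.2169/4.0625) = 0.312

Cronbach's α = 0.312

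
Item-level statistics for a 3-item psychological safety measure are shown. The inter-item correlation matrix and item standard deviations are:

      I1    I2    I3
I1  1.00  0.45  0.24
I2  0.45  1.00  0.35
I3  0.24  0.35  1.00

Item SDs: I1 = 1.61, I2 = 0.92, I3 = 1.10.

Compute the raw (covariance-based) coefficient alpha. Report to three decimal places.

Σσ²ᵢ = 1.61² + 0.92² + 1.10² = 4.6485
Covariances σ_ij = r_ij · s_i · s_j:
  σ(I1,I2) = 0.45 × 1.61 × 0.92 = 0.6665
  σ(I1,I3) = 0.24 × 1.61 × 1.10 = 0.4250
  σ(I2,I3) = 0.35 × 0.92 × 1.10 = 0.3542
σ²_T = Σσ²ᵢ + 2·Σσ_ij = 4.6485 + 2 × 1.4457 = 7.5399
α = (3/2)·(1 − 4.6485/7.5399) = 0.575

α = 0.575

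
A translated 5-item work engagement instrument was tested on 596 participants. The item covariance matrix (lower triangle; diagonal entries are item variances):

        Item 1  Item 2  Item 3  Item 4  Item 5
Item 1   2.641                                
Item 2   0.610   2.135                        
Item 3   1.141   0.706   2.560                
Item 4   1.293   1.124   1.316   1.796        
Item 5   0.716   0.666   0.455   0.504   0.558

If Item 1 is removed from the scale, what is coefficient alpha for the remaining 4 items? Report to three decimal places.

coefficient alpha = 0.767

Remaining items: Item 2, Item 3, Item 4, Item 5 (k = 4).
sum of item variances = 2.135 + 2.560 + 1.796 + 0.558 = 7.049
σ²_T = 7.049 + 2 × 4.771 = 16.591
α (item deleted) = (4/3)·(1 − 7.049/16.591) = 0.767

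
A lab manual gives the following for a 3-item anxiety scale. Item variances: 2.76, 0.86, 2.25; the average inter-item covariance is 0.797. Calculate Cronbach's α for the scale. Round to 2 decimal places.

ΣVar(i) = 2.76 + 0.86 + 2.25 = 5.87
Sum of the 3 distinct covariances = 3 × 0.797 = 2.391
total variance = ΣVar(i) + 2·Σcov = 5.87 + 2 × 2.391 = 10.652
α = (3/2)·(1 − 5.87/10.652) = 0.67

α = 0.67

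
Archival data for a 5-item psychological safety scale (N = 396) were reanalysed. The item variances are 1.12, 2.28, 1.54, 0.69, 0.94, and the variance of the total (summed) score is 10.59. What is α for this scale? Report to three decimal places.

α = 0.475

Σσᵢ² = 1.12 + 2.28 + 1.54 + 0.69 + 0.94 = 6.57
α = (k/(k−1))·(1 − Σσᵢ²/Var(T)) = (5/4)·(1 − 6.57/10.59) = 0.475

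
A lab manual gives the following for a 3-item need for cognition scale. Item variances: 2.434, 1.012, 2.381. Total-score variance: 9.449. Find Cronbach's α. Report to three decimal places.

Σσᵢ² = 2.434 + 1.012 + 2.381 = 5.827
α = (k/(k−1))·(1 − Σσᵢ²/total variance) = (3/2)·(1 − 5.827/9.449) = 0.575

α = 0.575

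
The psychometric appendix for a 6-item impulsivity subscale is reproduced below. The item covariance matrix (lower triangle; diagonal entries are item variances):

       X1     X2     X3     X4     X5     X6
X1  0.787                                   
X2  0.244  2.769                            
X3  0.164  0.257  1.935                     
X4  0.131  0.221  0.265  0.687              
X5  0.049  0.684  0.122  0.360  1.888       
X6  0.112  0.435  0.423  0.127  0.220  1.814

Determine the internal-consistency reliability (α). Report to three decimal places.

sum of item variances = 0.787 + 2.769 + 1.935 + 0.687 + 1.888 + 1.814 = 9.880
Sum of the distinct covariances = 3.814
σ²_total = 9.880 + 2 × 3.814 = 17.508
α = (k/(k−1))·(1 − sum of item variances/σ²_total) = (6/5)·(1 − 9.880/17.508) = 0.523

α = 0.523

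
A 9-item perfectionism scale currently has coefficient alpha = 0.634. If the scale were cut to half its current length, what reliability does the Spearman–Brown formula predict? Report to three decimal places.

Length factor m = 1/2
α' = m·α / (1 − (1−m)·α)
   = 1/2 × 0.634 / (1 − (1 − 1/2) × 0.634)
   = 0.3170 / 0.6830 = 0.464

predicted reliability = 0.464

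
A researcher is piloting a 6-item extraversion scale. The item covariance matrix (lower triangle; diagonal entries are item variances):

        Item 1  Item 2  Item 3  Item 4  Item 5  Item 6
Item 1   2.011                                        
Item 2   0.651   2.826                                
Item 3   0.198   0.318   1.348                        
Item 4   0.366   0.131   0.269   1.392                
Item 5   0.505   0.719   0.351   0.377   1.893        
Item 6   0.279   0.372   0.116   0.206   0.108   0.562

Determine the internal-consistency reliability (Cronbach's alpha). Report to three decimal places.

sum of item variances = 2.011 + 2.826 + 1.348 + 1.392 + 1.893 + 0.562 = 10.032
Sum of the distinct covariances = 4.966
σ²_total = 10.032 + 2 × 4.966 = 19.964
α = (k/(k−1))·(1 − sum of item variances/σ²_total) = (6/5)·(1 − 10.032/19.964) = 0.597

α = 0.597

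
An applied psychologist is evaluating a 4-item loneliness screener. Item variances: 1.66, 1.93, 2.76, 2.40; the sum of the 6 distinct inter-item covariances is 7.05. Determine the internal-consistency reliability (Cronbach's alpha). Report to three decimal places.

α = 0.823

Σσᵢ² = 1.66 + 1.93 + 2.76 + 2.40 = 8.75
Sum of distinct covariances = 7.05
Var(T) = Σσᵢ² + 2·Σcov = 8.75 + 2 × 7.05 = 22.85
α = (4/3)·(1 − 8.75/22.85) = 0.823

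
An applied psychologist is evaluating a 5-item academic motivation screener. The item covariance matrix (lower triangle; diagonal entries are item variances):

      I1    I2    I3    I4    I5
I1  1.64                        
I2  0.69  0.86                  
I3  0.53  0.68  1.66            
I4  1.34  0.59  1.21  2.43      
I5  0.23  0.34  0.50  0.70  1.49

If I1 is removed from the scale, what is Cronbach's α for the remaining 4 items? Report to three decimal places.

α = 0.740

Remaining items: I2, I3, I4, I5 (k = 4).
sum of item variances = 0.86 + 1.66 + 2.43 + 1.49 = 6.44
σ²_T = 6.44 + 2 × 4.02 = 14.48
α (item deleted) = (4/3)·(1 − 6.44/14.48) = 0.740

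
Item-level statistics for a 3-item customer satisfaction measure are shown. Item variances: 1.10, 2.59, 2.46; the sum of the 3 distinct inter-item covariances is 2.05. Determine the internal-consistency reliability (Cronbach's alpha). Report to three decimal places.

Σσᵢ² = 1.10 + 2.59 + 2.46 = 6.15
Sum of distinct covariances = 2.05
σ²_total = Σσᵢ² + 2·Σcov = 6.15 + 2 × 2.05 = 10.25
α = (3/2)·(1 − 6.15/10.25) = 0.600

α = 0.600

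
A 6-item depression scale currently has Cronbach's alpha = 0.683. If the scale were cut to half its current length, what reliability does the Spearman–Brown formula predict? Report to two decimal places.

Length factor m = 1/2
α' = m·α / (1 − (1−m)·α)
   = 1/2 × 0.683 / (1 − (1 − 1/2) × 0.683)
   = 0.3415 / 0.6585 = 0.52

predicted reliability = 0.52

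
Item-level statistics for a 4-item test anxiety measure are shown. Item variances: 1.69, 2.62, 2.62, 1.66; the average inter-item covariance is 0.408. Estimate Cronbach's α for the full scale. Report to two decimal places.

Cronbach's α = 0.48

sum of item variances = 1.69 + 2.62 + 2.62 + 1.66 = 8.59
Sum of the 6 distinct covariances = 6 × 0.408 = 2.448
σ²_T = sum of item variances + 2·Σcov = 8.59 + 2 × 2.448 = 13.486
α = (4/3)·(1 − 8.59/13.486) = 0.48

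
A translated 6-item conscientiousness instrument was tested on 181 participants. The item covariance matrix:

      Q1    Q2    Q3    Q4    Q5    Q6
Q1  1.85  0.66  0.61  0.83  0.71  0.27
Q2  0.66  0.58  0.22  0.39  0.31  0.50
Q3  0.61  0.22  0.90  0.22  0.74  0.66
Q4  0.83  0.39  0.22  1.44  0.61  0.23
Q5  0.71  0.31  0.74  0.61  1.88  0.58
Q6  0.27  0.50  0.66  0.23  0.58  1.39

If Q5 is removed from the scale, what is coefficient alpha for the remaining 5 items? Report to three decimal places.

Remaining items: Q1, Q2, Q3, Q4, Q6 (k = 5).
sum of item variances = 1.85 + 0.58 + 0.90 + 1.44 + 1.39 = 6.16
Var(T) = 6.16 + 2 × 4.59 = 15.34
α (item deleted) = (5/4)·(1 − 6.16/15.34) = 0.748

coefficient alpha = 0.748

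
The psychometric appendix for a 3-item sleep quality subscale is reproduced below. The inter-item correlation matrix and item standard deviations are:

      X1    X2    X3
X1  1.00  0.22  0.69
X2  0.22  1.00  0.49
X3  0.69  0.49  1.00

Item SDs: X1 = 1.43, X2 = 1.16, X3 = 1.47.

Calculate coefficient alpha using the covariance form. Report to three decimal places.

α = 0.733

Σσ²ᵢ = 1.43² + 1.16² + 1.47² = 5.5514
Covariances σ_ij = r_ij · s_i · s_j:
  σ(X1,X2) = 0.22 × 1.43 × 1.16 = 0.3649
  σ(X1,X3) = 0.69 × 1.43 × 1.47 = 1.4504
  σ(X2,X3) = 0.49 × 1.16 × 1.47 = 0.8355
σ²_T = Σσ²ᵢ + 2·Σσ_ij = 5.5514 + 2 × 2.6508 = 10.8530
α = (3/2)·(1 − 5.5514/10.8530) = 0.733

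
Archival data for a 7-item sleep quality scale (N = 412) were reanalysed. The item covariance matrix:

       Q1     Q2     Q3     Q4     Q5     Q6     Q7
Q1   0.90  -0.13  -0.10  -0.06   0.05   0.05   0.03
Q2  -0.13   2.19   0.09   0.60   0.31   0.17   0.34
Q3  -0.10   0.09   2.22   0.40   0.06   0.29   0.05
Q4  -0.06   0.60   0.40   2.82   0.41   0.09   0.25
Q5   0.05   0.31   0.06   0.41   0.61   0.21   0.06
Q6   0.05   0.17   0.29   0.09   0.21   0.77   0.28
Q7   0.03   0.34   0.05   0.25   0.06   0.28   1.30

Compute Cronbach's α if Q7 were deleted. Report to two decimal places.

α = 0.41

Remaining items: Q1, Q2, Q3, Q4, Q5, Q6 (k = 6).
ΣVar(i) = 0.90 + 2.19 + 2.22 + 2.82 + 0.61 + 0.77 = 9.51
Var(T) = 9.51 + 2 × 2.44 = 14.39
α (item deleted) = (6/5)·(1 − 9.51/14.39) = 0.41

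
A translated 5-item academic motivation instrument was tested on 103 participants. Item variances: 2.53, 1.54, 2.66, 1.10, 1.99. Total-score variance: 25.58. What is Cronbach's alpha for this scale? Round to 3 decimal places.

Σσ²ᵢ = 2.53 + 1.54 + 2.66 + 1.10 + 1.99 = 9.82
α = (k/(k−1))·(1 − Σσ²ᵢ/total variance) = (5/4)·(1 − 9.82/25.58) = 0.770

α = 0.770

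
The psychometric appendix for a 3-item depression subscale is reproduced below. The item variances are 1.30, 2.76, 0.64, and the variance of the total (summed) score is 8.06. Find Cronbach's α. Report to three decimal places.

α = 0.625

ΣVar(i) = 1.30 + 2.76 + 0.64 = 4.70
α = (k/(k−1))·(1 − ΣVar(i)/total variance) = (3/2)·(1 − 4.70/8.06) = 0.625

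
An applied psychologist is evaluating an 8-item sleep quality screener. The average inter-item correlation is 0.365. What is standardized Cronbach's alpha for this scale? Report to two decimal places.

Standardized α = k·r̄ / (1 + (k−1)·r̄) = 8 × 0.365 / (1 + 7 × 0.365)
  = 2.9200 / 3.5550 = 0.82

standardized Cronbach's alpha = 0.82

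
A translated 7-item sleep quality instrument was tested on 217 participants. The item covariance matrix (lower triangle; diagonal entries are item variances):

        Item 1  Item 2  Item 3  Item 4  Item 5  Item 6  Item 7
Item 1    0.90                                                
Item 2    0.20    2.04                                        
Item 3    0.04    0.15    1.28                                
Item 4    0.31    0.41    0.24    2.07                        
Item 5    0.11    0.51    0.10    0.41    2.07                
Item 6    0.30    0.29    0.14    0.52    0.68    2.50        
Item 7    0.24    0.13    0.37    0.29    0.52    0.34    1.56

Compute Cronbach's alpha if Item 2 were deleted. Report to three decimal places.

Remaining items: Item 1, Item 3, Item 4, Item 5, Item 6, Item 7 (k = 6).
Σσᵢ² = 0.90 + 1.28 + 2.07 + 2.07 + 2.50 + 1.56 = 10.38
Var(T) = 10.38 + 2 × 4.61 = 19.60
α (item deleted) = (6/5)·(1 − 10.38/19.60) = 0.564

α = 0.564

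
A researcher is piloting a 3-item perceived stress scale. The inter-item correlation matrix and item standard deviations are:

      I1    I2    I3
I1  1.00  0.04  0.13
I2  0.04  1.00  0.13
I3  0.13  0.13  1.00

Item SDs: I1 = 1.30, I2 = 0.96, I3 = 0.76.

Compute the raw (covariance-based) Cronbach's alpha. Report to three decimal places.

Σσ²ᵢ = 1.30² + 0.96² + 0.76² = 3.1892
Covariances σ_ij = r_ij · s_i · s_j:
  σ(I1,I2) = 0.04 × 1.30 × 0.96 = 0.0499
  σ(I1,I3) = 0.13 × 1.30 × 0.76 = 0.1284
  σ(I2,I3) = 0.13 × 0.96 × 0.76 = 0.0948
σ²_T = Σσ²ᵢ + 2·Σσ_ij = 3.1892 + 2 × 0.2731 = 3.7354
α = (3/2)·(1 − 3.1892/3.7354) = 0.219

Cronbach's alpha = 0.219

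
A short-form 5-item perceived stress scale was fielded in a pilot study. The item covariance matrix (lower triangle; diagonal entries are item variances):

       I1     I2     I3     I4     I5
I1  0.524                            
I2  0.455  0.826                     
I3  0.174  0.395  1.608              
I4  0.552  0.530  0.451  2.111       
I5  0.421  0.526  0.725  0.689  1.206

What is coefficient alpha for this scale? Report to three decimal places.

Σσᵢ² = 0.524 + 0.826 + 1.608 + 2.111 + 1.206 = 6.275
Sum of off-diagonal covariances = 4.918
σ²_T = 6.275 + 2 × 4.918 = 16.111
α = (k/(k−1))·(1 − Σσᵢ²/σ²_T) = (5/4)·(1 − 6.275/16.111) = 0.763

α = 0.763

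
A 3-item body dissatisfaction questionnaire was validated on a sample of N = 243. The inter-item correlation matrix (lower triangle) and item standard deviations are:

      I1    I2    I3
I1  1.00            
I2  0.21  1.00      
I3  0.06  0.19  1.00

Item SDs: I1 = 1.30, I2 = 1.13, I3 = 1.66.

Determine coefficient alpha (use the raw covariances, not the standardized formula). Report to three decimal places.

Σσ²ᵢ = 1.30² + 1.13² + 1.66² = 5.7225
Covariances σ_ij = r_ij · s_i · s_j:
  σ(I1,I2) = 0.21 × 1.30 × 1.13 = 0.3085
  σ(I1,I3) = 0.06 × 1.30 × 1.66 = 0.1295
  σ(I2,I3) = 0.19 × 1.13 × 1.66 = 0.3564
σ²_T = Σσ²ᵢ + 2·Σσ_ij = 5.7225 + 2 × 0.7944 = 7.3113
α = (3/2)·(1 − 5.7225/7.3113) = 0.326

α = 0.326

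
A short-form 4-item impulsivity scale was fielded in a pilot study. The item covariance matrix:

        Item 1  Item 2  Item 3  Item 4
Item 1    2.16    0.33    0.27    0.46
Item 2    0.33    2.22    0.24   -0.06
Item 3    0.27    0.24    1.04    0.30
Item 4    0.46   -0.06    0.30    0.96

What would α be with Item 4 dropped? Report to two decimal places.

Remaining items: Item 1, Item 2, Item 3 (k = 3).
ΣVar(i) = 2.16 + 2.22 + 1.04 = 5.42
Var(T) = 5.42 + 2 × 0.84 = 7.10
α (item deleted) = (3/2)·(1 − 5.42/7.10) = 0.35

α = 0.35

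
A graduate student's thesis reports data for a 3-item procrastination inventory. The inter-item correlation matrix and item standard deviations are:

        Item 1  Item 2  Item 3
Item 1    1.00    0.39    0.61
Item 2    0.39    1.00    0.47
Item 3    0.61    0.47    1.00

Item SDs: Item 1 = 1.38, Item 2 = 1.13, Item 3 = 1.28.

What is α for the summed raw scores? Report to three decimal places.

Σσ²ᵢ = 1.38² + 1.13² + 1.28² = 4.8197
Covariances σ_ij = r_ij · s_i · s_j:
  σ(Item 1,Item 2) = 0.39 × 1.38 × 1.13 = 0.6082
  σ(Item 1,Item 3) = 0.61 × 1.38 × 1.28 = 1.0775
  σ(Item 2,Item 3) = 0.47 × 1.13 × 1.28 = 0.6798
σ²_T = Σσ²ᵢ + 2·Σσ_ij = 4.8197 + 2 × 2.3655 = 9.5507
α = (3/2)·(1 − 4.8197/9.5507) = 0.743

α = 0.743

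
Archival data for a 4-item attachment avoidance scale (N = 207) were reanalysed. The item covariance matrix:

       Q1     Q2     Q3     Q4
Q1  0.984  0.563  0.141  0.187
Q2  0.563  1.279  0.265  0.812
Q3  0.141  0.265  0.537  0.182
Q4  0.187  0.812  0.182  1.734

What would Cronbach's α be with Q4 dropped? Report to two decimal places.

Remaining items: Q1, Q2, Q3 (k = 3).
Σσᵢ² = 0.984 + 1.279 + 0.537 = 2.800
total variance = 2.800 + 2 × 0.969 = 4.738
α (item deleted) = (3/2)·(1 − 2.800/4.738) = 0.61

α = 0.61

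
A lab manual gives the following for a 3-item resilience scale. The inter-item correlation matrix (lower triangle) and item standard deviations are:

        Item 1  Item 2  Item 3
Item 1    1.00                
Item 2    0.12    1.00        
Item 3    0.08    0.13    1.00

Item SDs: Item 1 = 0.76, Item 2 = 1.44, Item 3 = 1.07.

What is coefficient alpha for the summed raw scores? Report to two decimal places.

Σσ²ᵢ = 0.76² + 1.44² + 1.07² = 3.7961
Covariances σ_ij = r_ij · s_i · s_j:
  σ(Item 1,Item 2) = 0.12 × 0.76 × 1.44 = 0.1313
  σ(Item 1,Item 3) = 0.08 × 0.76 × 1.07 = 0.0651
  σ(Item 2,Item 3) = 0.13 × 1.44 × 1.07 = 0.2003
σ²_T = Σσ²ᵢ + 2·Σσ_ij = 3.7961 + 2 × 0.3967 = 4.5895
α = (3/2)·(1 − 3.7961/4.5895) = 0.26

coefficient alpha = 0.26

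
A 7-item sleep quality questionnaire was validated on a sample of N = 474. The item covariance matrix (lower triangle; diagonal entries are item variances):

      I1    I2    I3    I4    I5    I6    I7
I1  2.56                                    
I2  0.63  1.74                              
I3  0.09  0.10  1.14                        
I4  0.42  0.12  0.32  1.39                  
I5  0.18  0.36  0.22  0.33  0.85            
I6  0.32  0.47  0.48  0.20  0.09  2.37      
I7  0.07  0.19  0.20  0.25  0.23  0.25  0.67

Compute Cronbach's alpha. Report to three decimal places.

ΣVar(i) = 2.56 + 1.74 + 1.14 + 1.39 + 0.85 + 2.37 + 0.67 = 10.72
Sum of off-diagonal covariances = 5.52
σ²_total = 10.72 + 2 × 5.52 = 21.76
α = (k/(k−1))·(1 − ΣVar(i)/σ²_total) = (7/6)·(1 − 10.72/21.76) = 0.592

α = 0.592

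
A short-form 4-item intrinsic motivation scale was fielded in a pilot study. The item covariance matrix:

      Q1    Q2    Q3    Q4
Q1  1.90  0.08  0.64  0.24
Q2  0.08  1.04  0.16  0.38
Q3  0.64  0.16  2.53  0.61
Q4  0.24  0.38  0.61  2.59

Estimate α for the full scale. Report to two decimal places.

Σσᵢ² = 1.90 + 1.04 + 2.53 + 2.59 = 8.06
Sum of the distinct covariances = 2.11
Var(T) = 8.06 + 2 × 2.11 = 12.28
α = (k/(k−1))·(1 − Σσᵢ²/Var(T)) = (4/3)·(1 − 8.06/12.28) = 0.46

α = 0.46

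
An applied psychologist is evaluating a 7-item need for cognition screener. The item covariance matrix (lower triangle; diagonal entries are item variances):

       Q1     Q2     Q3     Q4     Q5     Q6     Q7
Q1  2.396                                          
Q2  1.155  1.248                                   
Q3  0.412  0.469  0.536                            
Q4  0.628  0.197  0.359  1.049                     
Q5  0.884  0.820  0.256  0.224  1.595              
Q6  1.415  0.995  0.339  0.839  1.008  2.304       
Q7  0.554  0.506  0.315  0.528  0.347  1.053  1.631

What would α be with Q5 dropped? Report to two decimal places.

Remaining items: Q1, Q2, Q3, Q4, Q6, Q7 (k = 6).
Σσᵢ² = 2.396 + 1.248 + 0.536 + 1.049 + 2.304 + 1.631 = 9.164
σ²_total = 9.164 + 2 × 9.764 = 28.692
α (item deleted) = (6/5)·(1 − 9.164/28.692) = 0.82

α = 0.82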